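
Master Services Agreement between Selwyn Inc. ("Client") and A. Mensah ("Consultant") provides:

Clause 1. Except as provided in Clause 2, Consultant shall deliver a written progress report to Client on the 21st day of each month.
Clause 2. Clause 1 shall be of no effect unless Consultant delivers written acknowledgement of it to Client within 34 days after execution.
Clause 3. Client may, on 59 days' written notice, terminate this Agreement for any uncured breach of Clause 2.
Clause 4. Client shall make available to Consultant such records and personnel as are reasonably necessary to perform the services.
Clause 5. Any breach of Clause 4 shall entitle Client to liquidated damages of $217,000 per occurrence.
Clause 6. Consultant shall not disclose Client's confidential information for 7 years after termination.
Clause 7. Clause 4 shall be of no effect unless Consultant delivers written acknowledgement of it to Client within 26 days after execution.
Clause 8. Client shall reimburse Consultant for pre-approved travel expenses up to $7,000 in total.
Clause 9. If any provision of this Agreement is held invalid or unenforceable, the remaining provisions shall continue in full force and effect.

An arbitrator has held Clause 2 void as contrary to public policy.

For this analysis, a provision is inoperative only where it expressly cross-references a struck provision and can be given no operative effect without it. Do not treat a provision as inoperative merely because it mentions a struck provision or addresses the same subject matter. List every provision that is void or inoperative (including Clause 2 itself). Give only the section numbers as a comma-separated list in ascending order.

Clause 2 is struck. The only function of Clause 3 is the termination right for breach of Clause 2, so it cannot stand once Clause 2 is removed. Although Clause 1 refers to Clause 2, its operative terms do not depend on Clause 2, so it remains in effect. Clause 9 is a severability clause and preserves every provision that can still be given independent effect. Clause 1, Clause 4, Clause 5, Clause 6, Clause 7, Clause 8, and Clause 9 remain in effect.

2, 3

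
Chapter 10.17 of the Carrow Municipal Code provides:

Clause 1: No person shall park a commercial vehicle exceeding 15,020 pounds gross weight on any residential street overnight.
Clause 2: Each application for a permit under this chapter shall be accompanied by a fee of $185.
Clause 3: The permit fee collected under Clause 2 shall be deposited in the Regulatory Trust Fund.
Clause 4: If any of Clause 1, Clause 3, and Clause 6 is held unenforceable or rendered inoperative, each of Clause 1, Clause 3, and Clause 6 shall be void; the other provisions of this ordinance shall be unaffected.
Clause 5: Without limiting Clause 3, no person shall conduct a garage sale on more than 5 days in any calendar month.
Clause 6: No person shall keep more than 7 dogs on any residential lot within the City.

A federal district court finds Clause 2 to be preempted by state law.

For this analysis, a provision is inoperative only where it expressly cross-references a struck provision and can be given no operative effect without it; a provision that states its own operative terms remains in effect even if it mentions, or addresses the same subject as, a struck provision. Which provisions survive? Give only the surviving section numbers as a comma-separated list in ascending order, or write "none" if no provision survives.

Clause 2 is struck. Clause 3 has no operative effect of its own apart from Clause 2 and is therefore inoperative. Clause 5 mentions Clause 3 but its own obligation stands independently of Clause 3, so Clause 5 is not affected. Clause 4 declares Clause 1, Clause 3, and Clause 6 mutually dependent; since one of them has fallen, all of them are of no effect. That brings down Clause 1 and Clause 6 as well. The remainder continues in force under Clause 4. Clause 4 and Clause 5 remain in effect.

4, 5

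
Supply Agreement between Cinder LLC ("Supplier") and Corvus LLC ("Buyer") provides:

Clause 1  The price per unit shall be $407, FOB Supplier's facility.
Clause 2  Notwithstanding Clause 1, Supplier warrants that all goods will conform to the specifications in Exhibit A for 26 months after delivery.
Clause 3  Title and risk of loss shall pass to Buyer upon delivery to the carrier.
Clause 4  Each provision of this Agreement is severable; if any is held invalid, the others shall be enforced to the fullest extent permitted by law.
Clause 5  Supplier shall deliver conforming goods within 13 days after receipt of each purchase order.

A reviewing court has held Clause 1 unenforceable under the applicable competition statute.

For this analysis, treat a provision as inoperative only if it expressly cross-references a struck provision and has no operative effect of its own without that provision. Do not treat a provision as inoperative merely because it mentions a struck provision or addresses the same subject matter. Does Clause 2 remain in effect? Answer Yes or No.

Yes

Clause 1 is struck. Clause 2 mentions Clause 1 but its own obligation stands independently of Clause 1, so Clause 2 is not affected. Nothing else in the Agreement is defined by reference to Clause 1. Clause 4 is a severability clause and preserves every provision that can still be given independent effect. Clause 2, Clause 3, Clause 4, and Clause 5 remain in effect. Clause 2 is among the surviving provisions, so the answer is yes.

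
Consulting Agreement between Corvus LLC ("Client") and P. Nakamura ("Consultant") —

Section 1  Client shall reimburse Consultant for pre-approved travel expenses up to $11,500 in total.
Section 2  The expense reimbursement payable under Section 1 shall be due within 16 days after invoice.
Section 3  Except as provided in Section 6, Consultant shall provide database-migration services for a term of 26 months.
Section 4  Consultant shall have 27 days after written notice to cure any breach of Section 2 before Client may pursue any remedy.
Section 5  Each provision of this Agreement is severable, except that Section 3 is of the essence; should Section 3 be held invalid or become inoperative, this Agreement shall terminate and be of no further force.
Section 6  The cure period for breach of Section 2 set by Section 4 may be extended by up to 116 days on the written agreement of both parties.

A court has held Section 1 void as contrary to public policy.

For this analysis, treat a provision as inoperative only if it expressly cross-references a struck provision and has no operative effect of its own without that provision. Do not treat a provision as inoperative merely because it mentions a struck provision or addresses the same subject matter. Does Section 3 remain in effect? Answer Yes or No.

Yes

Section 1 is struck. Section 2 has no operative effect of its own apart from Section 1 and is therefore inoperative. Section 4 operates only by reference to Section 2, so it falls with Section 2. Section 6 does nothing except set the extension of the cure period for breach of Section 2 by reference to Section 4; with Section 4 gone it has no independent effect and is inoperative. Section 3 mentions Section 6 but its own obligation stands independently of Section 6, so Section 3 is not affected. Section 5 makes Section 3 an essential term, but Section 3 is unaffected, so the severability proviso in Section 5 preserves the remaining provisions. The provisions still in force are Section 3 and Section 5. Section 3 is among the surviving provisions, so the answer is yes.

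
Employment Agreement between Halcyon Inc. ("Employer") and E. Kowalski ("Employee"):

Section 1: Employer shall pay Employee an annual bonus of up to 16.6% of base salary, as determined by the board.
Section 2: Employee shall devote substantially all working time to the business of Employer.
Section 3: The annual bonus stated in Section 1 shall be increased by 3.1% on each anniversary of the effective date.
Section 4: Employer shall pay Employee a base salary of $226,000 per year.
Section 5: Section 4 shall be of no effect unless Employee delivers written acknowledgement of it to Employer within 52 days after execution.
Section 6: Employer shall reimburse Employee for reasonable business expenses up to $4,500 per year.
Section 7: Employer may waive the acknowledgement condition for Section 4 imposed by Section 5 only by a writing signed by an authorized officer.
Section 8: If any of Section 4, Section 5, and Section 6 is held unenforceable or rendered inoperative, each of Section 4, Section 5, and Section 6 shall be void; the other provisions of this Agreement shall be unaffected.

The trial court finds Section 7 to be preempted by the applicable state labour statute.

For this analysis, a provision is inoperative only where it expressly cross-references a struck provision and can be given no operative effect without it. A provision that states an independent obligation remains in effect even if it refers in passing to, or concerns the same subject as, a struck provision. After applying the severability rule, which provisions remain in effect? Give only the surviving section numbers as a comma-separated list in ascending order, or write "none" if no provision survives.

1, 2, 3, 4, 5, 6, 8

Section 7 is struck. Nothing else in the Agreement is defined by reference to Section 7. Section 8 ties Section 4, Section 5, and Section 6 together, but none of those is affected here; the remaining provisions continue in force under Section 8. Section 1, Section 2, Section 3, Section 4, Section 5, Section 6, and Section 8 remain in effect.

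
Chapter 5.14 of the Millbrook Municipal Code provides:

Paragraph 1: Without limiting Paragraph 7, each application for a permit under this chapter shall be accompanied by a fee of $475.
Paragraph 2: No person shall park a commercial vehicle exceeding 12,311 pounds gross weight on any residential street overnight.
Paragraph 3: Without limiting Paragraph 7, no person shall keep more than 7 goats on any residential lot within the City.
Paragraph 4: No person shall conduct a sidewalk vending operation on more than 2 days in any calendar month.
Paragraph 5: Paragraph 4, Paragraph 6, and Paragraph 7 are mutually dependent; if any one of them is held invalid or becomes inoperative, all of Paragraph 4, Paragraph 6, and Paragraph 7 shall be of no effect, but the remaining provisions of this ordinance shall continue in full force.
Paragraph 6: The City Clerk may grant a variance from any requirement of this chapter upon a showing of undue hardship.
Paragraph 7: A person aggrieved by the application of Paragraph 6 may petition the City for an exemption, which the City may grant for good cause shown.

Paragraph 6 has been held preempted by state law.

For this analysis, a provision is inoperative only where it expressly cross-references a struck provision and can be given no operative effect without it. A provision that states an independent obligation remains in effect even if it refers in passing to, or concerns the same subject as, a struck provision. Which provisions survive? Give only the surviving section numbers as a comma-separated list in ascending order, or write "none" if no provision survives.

1, 2, 3, 5

Paragraph 6 is struck. The only function of Paragraph 7 is the exemption procedure for Paragraph 6, so it cannot stand once Paragraph 6 is removed. Although Paragraph 3 refers to Paragraph 7, its operative terms do not depend on Paragraph 7, so it remains in effect. Although Paragraph 1 refers to Paragraph 7, its operative terms do not depend on Paragraph 7, so it remains in effect. Paragraph 5 declares Paragraph 4, Paragraph 6, and Paragraph 7 mutually dependent; since one of them has fallen, all of them are of no effect. That brings down Paragraph 4 as well. The remainder continues in force under Paragraph 5. The provisions still in force are Paragraph 1, Paragraph 2, Paragraph 3, and Paragraph 5.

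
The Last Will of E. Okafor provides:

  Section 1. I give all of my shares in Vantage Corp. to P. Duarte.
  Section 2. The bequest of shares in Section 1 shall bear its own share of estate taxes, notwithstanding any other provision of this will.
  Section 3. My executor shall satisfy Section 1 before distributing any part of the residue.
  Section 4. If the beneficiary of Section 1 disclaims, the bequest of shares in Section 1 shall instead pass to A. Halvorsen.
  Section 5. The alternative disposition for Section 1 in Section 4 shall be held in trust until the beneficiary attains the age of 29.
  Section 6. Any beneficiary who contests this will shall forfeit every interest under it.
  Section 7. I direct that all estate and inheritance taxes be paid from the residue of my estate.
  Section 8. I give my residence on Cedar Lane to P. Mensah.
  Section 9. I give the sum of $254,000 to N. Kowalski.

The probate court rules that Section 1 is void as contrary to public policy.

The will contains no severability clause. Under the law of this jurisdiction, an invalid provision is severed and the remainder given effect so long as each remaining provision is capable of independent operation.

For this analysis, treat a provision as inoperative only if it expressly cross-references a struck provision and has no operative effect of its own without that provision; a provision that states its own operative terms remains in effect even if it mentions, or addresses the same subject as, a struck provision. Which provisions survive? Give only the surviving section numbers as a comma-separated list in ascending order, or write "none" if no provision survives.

Section 1 is struck. The only function of Section 2 is the tax charge on Section 1, so it cannot stand once Section 1 is removed. Section 3 operates only by reference to Section 1, so it falls with Section 1. The only function of Section 4 is the alternative disposition for Section 1, so it cannot stand once Section 1 is removed. Section 5 operates only by reference to Section 4, so it falls with Section 4. With no severability clause, the stated default rule severs what cannot stand and enforces each remaining provision that can operate on its own. That leaves Section 6, Section 7, Section 8, and Section 9 in effect.

6, 7, 8, 9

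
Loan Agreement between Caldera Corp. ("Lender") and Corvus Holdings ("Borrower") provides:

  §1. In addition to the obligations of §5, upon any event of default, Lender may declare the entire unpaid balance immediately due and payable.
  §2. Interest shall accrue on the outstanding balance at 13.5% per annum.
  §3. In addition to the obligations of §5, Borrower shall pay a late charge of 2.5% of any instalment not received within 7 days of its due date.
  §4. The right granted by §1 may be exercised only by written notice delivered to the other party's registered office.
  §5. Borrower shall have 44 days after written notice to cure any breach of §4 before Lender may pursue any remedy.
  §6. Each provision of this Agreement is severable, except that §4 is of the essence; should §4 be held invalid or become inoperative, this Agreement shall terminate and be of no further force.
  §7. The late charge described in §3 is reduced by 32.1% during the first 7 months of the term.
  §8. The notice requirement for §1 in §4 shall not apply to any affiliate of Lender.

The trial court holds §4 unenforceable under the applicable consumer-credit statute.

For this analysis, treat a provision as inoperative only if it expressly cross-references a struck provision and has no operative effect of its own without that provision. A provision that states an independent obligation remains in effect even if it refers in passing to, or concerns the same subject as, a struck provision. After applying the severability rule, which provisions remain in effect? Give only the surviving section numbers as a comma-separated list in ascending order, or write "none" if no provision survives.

§4 is struck. The only function of §5 is the cure period for breach of §4, so it cannot stand once §4 is removed. §8 has no operative effect of its own apart from §4 and is therefore inoperative. §6 makes §4 an essential term, and §4 is the provision held invalid; under §6, the entire Agreement is therefore void. No provision of the Agreement survives.

none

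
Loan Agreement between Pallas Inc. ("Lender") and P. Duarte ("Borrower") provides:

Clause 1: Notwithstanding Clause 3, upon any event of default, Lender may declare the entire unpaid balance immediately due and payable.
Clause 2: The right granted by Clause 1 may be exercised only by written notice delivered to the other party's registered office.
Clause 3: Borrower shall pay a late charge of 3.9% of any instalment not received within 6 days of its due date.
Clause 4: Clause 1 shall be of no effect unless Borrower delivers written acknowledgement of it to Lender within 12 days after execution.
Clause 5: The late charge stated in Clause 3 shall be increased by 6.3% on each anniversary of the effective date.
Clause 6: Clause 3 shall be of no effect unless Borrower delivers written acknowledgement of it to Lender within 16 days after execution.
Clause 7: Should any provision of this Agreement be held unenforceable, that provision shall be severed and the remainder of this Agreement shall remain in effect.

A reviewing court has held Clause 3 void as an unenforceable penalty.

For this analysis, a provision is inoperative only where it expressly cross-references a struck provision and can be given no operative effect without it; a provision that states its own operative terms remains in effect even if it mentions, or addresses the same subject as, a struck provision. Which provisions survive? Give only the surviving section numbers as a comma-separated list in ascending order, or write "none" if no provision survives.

Clause 3 is struck. Clause 5 has no operative effect of its own apart from Clause 3 and is therefore inoperative. Clause 6 merely fixes the acknowledgement condition for Clause 3; with Clause 3 gone it has nothing to operate on and falls away. Clause 1 mentions Clause 3 but its own obligation stands independently of Clause 3, so Clause 1 is not affected. Under the severability clause in Clause 7, the remaining provisions continue in force. The provisions still in force are Clause 1, Clause 2, Clause 4, and Clause 7.

1, 2, 4, 7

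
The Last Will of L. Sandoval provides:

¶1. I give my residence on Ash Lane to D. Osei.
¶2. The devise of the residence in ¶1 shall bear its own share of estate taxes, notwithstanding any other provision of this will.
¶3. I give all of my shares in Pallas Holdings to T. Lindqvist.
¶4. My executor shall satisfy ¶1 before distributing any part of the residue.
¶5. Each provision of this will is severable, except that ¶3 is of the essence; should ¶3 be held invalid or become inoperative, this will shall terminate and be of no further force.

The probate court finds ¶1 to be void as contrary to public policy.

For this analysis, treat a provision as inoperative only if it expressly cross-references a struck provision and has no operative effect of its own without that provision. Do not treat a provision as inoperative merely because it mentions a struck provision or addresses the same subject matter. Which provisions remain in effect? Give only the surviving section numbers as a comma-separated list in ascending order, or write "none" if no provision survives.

¶1 is struck. ¶2 operates only by reference to ¶1, so it falls with ¶1. ¶4 has no operative effect of its own apart from ¶1 and is therefore inoperative. ¶5 makes ¶3 an essential term, but ¶3 is unaffected, so the severability proviso in ¶5 preserves the remaining provisions. ¶3 and ¶5 remain in effect.

3, 5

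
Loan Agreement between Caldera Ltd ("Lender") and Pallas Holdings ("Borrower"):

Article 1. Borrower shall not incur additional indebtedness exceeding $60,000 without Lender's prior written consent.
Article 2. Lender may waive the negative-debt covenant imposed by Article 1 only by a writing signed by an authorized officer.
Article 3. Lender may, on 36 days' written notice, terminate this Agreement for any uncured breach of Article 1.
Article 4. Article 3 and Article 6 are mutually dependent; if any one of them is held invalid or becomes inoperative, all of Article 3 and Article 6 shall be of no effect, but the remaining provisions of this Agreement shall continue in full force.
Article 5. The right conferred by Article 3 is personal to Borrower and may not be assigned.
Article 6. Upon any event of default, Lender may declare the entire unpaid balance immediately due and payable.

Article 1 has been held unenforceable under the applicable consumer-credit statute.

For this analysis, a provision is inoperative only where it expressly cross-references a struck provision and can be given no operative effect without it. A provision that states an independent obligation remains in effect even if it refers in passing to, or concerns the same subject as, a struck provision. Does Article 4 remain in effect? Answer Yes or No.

Yes

Article 1 is struck. The only function of Article 2 is the waiver condition for Article 1, so it cannot stand once Article 1 is removed. Article 3 has no operative effect of its own apart from Article 1 and is therefore inoperative. The only function of Article 5 is the non-assignment of Article 3, so it cannot stand once Article 3 is removed. Article 4 declares Article 3 and Article 6 mutually dependent; since one of them has fallen, all of them are of no effect. That brings down Article 6 as well. The remainder continues in force under Article 4. Only Article 4 remains in effect. Article 4 is among the surviving provisions, so the answer is yes.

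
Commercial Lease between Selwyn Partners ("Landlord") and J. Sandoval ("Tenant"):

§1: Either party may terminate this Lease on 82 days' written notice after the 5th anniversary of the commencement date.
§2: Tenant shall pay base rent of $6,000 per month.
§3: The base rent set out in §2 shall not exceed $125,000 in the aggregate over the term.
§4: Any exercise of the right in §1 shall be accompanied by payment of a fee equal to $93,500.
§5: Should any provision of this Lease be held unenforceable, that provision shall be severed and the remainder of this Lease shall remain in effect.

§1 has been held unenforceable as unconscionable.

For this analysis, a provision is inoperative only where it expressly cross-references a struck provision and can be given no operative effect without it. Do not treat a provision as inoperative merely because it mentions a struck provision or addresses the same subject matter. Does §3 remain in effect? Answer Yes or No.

Yes

§1 is struck. The only function of §4 is the exercise fee for §1, so it cannot stand once §1 is removed. Under the severability clause in §5, the remaining provisions continue in force. The provisions still in force are §2, §3, and §5. §3 is among the surviving provisions, so the answer is yes.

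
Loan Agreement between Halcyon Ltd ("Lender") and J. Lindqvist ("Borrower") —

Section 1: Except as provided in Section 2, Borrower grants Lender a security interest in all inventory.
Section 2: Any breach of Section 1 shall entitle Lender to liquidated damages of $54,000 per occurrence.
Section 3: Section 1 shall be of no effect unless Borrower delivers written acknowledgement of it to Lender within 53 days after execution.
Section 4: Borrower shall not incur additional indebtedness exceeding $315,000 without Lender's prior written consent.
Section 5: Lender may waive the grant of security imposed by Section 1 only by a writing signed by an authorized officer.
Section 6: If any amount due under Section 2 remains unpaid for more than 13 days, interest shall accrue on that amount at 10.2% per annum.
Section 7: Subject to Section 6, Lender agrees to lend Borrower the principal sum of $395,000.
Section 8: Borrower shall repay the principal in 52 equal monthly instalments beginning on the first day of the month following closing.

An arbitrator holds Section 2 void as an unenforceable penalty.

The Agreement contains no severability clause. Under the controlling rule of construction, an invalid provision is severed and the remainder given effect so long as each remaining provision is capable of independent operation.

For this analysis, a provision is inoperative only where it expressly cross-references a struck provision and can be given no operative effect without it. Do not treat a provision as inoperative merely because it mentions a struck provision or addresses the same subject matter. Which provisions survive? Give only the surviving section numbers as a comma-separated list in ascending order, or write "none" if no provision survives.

1, 3, 4, 5, 7, 8

Section 2 is struck. The whole of Section 6 is the default interest on the liquidated-damages amount, defined by reference to Section 2, so Section 6 cannot stand once Section 2 is removed. Although Section 7 refers to Section 6, its operative terms do not depend on Section 6, so it remains in effect. Although Section 1 refers to Section 2, its operative terms do not depend on Section 2, so it remains in effect. Under the stated default rule, only provisions that cannot operate independently fall away; the rest are enforced. That leaves Section 1, Section 3, Section 4, Section 5, Section 7, and Section 8 in effect.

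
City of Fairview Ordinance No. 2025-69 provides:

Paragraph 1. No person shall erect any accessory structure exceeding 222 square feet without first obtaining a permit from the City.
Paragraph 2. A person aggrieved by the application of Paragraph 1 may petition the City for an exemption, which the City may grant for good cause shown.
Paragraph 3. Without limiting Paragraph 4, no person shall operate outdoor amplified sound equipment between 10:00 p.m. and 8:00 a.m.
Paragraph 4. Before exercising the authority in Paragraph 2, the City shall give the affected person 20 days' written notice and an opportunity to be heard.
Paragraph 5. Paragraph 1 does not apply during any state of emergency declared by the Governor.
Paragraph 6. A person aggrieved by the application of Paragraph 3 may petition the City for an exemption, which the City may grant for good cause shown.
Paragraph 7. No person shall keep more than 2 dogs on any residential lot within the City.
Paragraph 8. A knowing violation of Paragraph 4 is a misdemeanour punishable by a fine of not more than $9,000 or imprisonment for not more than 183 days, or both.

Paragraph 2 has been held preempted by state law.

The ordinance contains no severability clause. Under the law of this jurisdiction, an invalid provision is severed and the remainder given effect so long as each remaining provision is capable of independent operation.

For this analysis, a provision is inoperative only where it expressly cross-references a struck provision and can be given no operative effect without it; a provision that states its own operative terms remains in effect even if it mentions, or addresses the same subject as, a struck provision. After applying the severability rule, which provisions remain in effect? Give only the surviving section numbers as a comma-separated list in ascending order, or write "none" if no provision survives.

1, 3, 5, 6, 7

Paragraph 2 is struck. Paragraph 4 has no operative effect of its own apart from Paragraph 2 and is therefore inoperative. The only function of Paragraph 8 is the criminal penalty for violating Paragraph 4, so it cannot stand once Paragraph 4 is removed. Paragraph 3 mentions Paragraph 4 but its own obligation stands independently of Paragraph 4, so Paragraph 3 is not affected. With no severability clause, the stated default rule severs what cannot stand and enforces each remaining provision that can operate on its own. That leaves Paragraph 1, Paragraph 3, Paragraph 5, Paragraph 6, and Paragraph 7 in effect.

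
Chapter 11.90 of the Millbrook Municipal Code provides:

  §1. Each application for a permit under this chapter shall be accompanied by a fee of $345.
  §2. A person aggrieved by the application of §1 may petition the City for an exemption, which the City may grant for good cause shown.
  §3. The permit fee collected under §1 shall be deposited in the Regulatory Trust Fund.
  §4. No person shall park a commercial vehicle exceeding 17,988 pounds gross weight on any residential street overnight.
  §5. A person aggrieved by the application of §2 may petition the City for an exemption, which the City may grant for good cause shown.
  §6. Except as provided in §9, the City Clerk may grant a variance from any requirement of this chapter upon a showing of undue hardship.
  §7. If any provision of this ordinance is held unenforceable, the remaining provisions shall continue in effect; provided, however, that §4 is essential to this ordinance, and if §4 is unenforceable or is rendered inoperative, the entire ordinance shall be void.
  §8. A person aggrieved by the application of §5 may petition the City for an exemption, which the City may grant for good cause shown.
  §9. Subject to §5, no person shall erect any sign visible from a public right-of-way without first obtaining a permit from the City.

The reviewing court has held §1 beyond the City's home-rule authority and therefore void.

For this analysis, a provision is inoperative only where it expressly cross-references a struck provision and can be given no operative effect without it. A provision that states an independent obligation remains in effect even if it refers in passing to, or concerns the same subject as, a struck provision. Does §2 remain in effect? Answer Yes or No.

§1 is struck. The only function of §2 is the exemption procedure for §1, so it cannot stand once §1 is removed. The whole of §3 is the disposition of the permit fee, defined by reference to §1, so §3 cannot stand once §1 is removed. §5 operates only by reference to §2, so it falls with §2. §8 merely fixes the exemption procedure for §5; with §5 gone it has nothing to operate on and falls away. Although §9 refers to §5, its operative terms do not depend on §5, so it remains in effect. §7 makes §4 an essential term, but §4 is unaffected, so the severability proviso in §7 preserves the remaining provisions. The provisions still in force are §4, §6, §7, and §9. §2 is among the inoperative provisions, so the answer is no.

No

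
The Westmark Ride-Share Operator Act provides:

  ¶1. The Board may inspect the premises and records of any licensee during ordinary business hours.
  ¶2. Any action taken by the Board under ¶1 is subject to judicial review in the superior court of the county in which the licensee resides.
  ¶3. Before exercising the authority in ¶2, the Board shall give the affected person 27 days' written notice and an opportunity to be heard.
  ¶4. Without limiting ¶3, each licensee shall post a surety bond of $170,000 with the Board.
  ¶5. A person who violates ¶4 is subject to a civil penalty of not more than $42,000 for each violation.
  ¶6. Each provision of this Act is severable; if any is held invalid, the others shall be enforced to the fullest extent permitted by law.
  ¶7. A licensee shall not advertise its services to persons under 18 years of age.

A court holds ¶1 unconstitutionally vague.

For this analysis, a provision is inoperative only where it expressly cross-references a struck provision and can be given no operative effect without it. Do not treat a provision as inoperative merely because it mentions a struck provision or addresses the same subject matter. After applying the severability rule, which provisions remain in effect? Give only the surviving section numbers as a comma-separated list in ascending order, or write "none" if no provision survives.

4, 5, 6, 7

¶1 is struck. ¶2 operates only by reference to ¶1, so it falls with ¶1. ¶3 operates only by reference to ¶2, so it falls with ¶2. Although ¶4 refers to ¶3, its operative terms do not depend on ¶3, so it remains in effect. Under the severability clause in ¶6, the remaining provisions continue in force. The provisions still in force are ¶4, ¶5, ¶6, and ¶7.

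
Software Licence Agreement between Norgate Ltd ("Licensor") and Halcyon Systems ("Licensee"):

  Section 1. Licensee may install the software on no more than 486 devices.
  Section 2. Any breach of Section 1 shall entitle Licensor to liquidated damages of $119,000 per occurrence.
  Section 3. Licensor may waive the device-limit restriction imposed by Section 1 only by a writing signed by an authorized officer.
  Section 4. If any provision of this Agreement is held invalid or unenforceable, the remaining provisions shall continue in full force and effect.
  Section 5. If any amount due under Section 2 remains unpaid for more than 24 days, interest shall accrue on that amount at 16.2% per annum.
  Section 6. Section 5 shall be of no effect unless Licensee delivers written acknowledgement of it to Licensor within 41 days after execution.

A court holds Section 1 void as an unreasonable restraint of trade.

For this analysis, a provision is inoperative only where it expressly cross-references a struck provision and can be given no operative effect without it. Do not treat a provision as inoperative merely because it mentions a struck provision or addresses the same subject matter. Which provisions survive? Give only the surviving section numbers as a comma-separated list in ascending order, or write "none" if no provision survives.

Section 1 is struck. Section 2 operates only by reference to Section 1, so it falls with Section 1. The only function of Section 3 is the waiver condition for Section 1, so it cannot stand once Section 1 is removed. Section 5 has no operative effect of its own apart from Section 2 and is therefore inoperative. The only function of Section 6 is the acknowledgement condition for Section 5, so it cannot stand once Section 5 is removed. Under the severability clause in Section 4, the remaining provisions continue in force. Only Section 4 remains in effect.

4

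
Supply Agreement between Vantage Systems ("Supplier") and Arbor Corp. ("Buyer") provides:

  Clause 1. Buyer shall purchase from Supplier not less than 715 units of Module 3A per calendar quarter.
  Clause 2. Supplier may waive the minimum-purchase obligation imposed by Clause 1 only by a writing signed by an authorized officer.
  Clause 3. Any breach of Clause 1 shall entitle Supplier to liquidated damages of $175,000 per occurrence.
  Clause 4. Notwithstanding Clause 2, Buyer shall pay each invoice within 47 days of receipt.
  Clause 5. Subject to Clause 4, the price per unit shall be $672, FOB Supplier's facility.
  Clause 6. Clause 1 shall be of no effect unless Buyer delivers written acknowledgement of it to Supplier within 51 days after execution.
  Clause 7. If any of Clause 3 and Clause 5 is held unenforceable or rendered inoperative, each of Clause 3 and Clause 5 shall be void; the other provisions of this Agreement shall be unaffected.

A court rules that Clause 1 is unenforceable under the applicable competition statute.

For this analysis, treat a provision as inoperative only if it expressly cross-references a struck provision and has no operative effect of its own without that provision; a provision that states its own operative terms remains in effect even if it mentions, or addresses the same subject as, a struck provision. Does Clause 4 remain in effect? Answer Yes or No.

Yes

Clause 1 is struck. Clause 2 has no operative effect of its own apart from Clause 1 and is therefore inoperative. Clause 3 has no operative effect of its own apart from Clause 1 and is therefore inoperative. Clause 6 merely fixes the acknowledgement condition for Clause 1; with Clause 1 gone it has nothing to operate on and falls away. Clause 4 mentions Clause 2 but its own obligation stands independently of Clause 2, so Clause 4 is not affected. Clause 7 declares Clause 3 and Clause 5 mutually dependent; since one of them has fallen, all of them are of no effect. That brings down Clause 5 as well. The remainder continues in force under Clause 7. The provisions still in force are Clause 4 and Clause 7. Clause 4 is among the surviving provisions, so the answer is yes.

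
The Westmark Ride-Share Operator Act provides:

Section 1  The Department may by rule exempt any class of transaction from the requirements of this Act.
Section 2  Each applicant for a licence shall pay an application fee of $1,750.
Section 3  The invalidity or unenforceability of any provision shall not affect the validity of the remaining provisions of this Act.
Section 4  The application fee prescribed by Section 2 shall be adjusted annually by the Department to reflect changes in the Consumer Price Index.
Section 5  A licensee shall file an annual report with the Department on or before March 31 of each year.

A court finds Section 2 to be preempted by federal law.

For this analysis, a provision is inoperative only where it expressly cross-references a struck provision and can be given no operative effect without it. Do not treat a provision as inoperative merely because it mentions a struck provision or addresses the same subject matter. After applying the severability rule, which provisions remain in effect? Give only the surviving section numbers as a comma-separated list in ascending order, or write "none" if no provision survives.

1, 3, 5

Section 2 is struck. Section 4 does nothing except set the indexation of the application fee by reference to Section 2; with Section 2 gone it has no independent effect and is inoperative. Section 3 is a severability clause and preserves every provision that can still be given independent effect. Section 1, Section 3, and Section 5 remain in effect.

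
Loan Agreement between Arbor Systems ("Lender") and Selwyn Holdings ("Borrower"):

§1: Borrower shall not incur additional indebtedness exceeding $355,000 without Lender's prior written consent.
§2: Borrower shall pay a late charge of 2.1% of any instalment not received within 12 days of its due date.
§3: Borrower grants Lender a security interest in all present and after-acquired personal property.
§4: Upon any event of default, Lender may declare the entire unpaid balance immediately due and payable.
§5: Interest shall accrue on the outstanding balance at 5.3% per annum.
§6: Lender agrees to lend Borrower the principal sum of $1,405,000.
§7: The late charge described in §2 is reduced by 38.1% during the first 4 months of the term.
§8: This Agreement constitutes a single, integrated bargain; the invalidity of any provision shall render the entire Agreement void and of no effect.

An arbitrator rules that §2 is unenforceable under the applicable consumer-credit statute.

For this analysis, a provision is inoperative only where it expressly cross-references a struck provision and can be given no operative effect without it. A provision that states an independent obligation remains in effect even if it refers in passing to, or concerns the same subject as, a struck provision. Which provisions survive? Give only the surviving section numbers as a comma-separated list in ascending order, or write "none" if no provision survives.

§2 is struck. The whole of §7 is the introductory reduction to the late charge, defined by reference to §2, so §7 cannot stand once §2 is removed. §8 provides that the Agreement is not severable, so the invalidity of any one provision voids the entire Agreement. No provision of the Agreement survives.

none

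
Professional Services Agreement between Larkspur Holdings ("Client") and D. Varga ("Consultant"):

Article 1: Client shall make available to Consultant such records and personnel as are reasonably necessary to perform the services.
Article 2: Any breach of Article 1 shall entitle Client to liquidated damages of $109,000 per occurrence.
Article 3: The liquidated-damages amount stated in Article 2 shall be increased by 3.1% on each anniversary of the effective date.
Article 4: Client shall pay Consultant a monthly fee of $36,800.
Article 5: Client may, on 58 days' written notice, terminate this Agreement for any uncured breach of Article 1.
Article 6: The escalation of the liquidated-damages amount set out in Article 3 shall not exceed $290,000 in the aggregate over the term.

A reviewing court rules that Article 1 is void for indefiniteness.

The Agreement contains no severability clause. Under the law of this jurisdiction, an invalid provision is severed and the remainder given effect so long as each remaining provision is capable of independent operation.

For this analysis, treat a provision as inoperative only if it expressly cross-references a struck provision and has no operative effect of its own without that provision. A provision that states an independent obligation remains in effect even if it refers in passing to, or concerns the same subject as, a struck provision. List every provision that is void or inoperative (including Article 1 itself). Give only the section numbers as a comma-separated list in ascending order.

Article 1 is struck. Article 2 operates only by reference to Article 1, so it falls with Article 1. Article 5 merely fixes the termination right for breach of Article 1; with Article 1 gone it has nothing to operate on and falls away. Article 3 has no operative effect of its own apart from Article 2 and is therefore inoperative. Article 6 has no operative effect of its own apart from Article 3 and is therefore inoperative. With no severability clause, the stated default rule severs what cannot stand and enforces each remaining provision that can operate on its own. Only Article 4 remains in effect.

1, 2, 3, 5, 6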